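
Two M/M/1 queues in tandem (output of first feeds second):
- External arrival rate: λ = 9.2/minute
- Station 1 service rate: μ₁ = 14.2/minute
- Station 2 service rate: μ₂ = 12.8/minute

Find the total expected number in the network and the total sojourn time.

By Jackson's theorem, each station behaves as independent M/M/1.
Station 1: ρ₁ = 9.2/14.2 = 0.6479, L₁ = ρ₁/(1-ρ₁) = λ/(μ₁-λ) = 9.2/5.00 = 1.8400
Station 2: ρ₂ = 9.2/12.8 = 0.7187, L₂ = ρ₂/(1-ρ₂) = λ/(μ₂-λ) = 9.2/3.60 = 2.5556
Total: L = L₁ + L₂ = 1.8400 + 2.5556 = 4.3956
W = L/λ = 4.3956/9.2 = 0.4778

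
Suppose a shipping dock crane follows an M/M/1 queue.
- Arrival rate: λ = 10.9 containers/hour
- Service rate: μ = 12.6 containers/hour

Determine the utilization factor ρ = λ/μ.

Server utilization: ρ = λ/μ
ρ = 10.9/12.6 = 0.8651
The server is busy 86.51% of the time.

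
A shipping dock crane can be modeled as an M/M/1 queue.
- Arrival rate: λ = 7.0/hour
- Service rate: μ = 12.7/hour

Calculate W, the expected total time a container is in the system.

First, compute utilization: ρ = λ/μ = 7.0/12.7 = 0.5512
For M/M/1: W = 1/(μ-λ)
W = 1/(12.7-7.0) = 1/5.70
W = 0.1754 hours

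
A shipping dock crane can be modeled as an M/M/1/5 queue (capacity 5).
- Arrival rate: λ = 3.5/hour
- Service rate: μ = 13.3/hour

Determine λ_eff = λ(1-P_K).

ρ = λ/μ = 3.5/13.3 = 0.263158
P₀ = (1-ρ)/(1-ρ^(K+1)) = (1-0.263158)/(1-0.263158^6) = 0.73684/0.99967 = 0.7371
P_K = P₀×ρ^K = 0.73709 × 0.263158^5 = 0.73709 × 0.0012621 = 0.0009303
λ_eff = λ(1-P_K) = 3.5 × (1 - 0.0009303) = 3.5 × 0.99907 = 3.4967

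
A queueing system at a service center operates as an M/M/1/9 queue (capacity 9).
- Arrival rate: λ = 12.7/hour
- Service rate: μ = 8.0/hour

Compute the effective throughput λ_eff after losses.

ρ = λ/μ = 12.7/8.0 = 1.5875
P₀ = (1-ρ)/(1-ρ^(K+1)) = (1-1.5875)/(1-1.5875^10) = -0.5875/-100.6570 = 0.005837
P_K = P₀×ρ^K = 0.005837 × 1.5875^9 = 0.005837 × 64.0359 = 0.3738
λ_eff = λ(1-P_K) = 12.7 × (1 - 0.373755) = 12.7 × 0.626245 = 7.9533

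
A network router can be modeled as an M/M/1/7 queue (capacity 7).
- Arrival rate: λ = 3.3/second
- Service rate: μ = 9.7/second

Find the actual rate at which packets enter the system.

ρ = λ/μ = 3.3/9.7 = 0.34021
P₀ = (1-ρ)/(1-ρ^(K+1)) = (1-0.34021)/(1-0.34021^8) = 0.6598/0.9998 = 0.6599
P_K = P₀×ρ^K = 0.6599 × 0.34021^7 = 0.6599 × 0.0005275 = 0.0003481
λ_eff = λ(1-P_K) = 3.3 × (1 - 0.0003481) = 3.3 × 0.999652 = 3.2989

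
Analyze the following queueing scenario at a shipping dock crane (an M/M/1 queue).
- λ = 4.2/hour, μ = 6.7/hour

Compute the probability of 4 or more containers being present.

ρ = λ/μ = 4.2/6.7 = 0.62687
P(N ≥ n) = ρⁿ
P(N ≥ 4) = 0.62687^4
P(N ≥ 4) = 0.1544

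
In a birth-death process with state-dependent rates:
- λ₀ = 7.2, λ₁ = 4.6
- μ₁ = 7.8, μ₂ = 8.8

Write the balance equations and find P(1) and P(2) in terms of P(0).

Balance equations:
State 0: λ₀P₀ = μ₁P₁ → P₁ = (λ₀/μ₁)P₀ = (7.2/7.8)P₀ = 0.9231P₀
State 1: P₂ = (λ₀λ₁)/(μ₁μ₂)P₀ = (7.2×4.6)/(7.8×8.8)P₀ = 0.4825P₀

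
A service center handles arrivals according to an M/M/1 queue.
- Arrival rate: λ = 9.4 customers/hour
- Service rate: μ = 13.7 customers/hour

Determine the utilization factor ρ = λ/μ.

Server utilization: ρ = λ/μ
ρ = 9.4/13.7 = 0.6861
The server is busy 68.61% of the time.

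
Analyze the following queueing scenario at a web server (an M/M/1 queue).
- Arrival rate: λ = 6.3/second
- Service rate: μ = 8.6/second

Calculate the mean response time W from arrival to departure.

First, compute utilization: ρ = λ/μ = 6.3/8.6 = 0.7326
For M/M/1: W = 1/(μ-λ)
W = 1/(8.6-6.3) = 1/2.30
W = 0.4348 seconds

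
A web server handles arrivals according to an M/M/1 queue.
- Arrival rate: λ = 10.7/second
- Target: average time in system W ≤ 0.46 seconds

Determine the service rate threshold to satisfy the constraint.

For M/M/1: W = 1/(μ-λ)
Need W ≤ 0.46, so 1/(μ-λ) ≤ 0.46
μ - λ ≥ 1/0.46 = 2.1739
μ ≥ 10.7 + 2.1739 = 12.8739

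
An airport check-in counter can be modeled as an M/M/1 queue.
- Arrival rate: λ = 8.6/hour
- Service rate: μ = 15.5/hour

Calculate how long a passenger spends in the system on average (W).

First, compute utilization: ρ = λ/μ = 8.6/15.5 = 0.5548
For M/M/1: W = 1/(μ-λ)
W = 1/(15.5-8.6) = 1/6.90
W = 0.1449 hours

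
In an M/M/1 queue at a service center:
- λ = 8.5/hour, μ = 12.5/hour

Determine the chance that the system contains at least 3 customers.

ρ = λ/μ = 8.5/12.5 = 0.6800
P(N ≥ n) = ρⁿ
P(N ≥ 3) = 0.6800^3
P(N ≥ 3) = 0.3144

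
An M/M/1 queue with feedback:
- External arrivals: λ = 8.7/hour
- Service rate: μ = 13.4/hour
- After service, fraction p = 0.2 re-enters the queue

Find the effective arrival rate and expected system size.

Effective arrival rate: λ_eff = λ/(1-p) = 8.7/(1-0.2) = 8.7/0.80 = 10.8750
ρ = λ_eff/μ = 10.8750/13.4 = 0.811567
L = ρ/(1-ρ) = 0.811567/(1-0.811567) = 4.3069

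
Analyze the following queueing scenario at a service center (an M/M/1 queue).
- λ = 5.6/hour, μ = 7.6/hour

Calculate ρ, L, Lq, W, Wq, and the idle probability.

Step 1: ρ = λ/μ = 5.6/7.6 = 0.7368
Step 2: L = λ/(μ-λ) = 5.6/2.00 = 2.8000
Step 3: Lq = λ²/(μ(μ-λ)) = 31.36/(7.6×2.00) = 2.0632
Step 4: W = 1/(μ-λ) = 1/2.00 = 0.5000
Step 5: Wq = λ/(μ(μ-λ)) = 5.6/(7.6×2.00) = 0.3684
Step 6: P(0) = 1-ρ = 0.2632
Verify: L = λW = 5.6×0.5000 = 2.8000 ✔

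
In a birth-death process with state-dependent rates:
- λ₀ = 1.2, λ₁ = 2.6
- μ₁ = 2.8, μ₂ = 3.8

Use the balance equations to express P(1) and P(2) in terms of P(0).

Balance equations:
State 0: λ₀P₀ = μ₁P₁ → P₁ = (λ₀/μ₁)P₀ = (1.2/2.8)P₀ = 0.4286P₀
State 1: P₂ = (λ₀λ₁)/(μ₁μ₂)P₀ = (1.2×2.6)/(2.8×3.8)P₀ = 0.2932P₀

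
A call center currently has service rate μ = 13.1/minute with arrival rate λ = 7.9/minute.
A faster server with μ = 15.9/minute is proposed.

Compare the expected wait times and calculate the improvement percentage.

System 1: ρ₁ = 7.9/13.1 = 0.6031, W₁ = 1/(13.1-7.9) = 0.1923
System 2: ρ₂ = 7.9/15.9 = 0.4969, W₂ = 1/(15.9-7.9) = 0.1250
Improvement: (W₁-W₂)/W₁ = (0.1923-0.1250)/0.1923 = 35.00%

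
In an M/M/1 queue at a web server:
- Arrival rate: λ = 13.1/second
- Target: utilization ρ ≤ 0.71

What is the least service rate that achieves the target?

ρ = λ/μ, so μ = λ/ρ
μ ≥ 13.1/0.71 = 18.4507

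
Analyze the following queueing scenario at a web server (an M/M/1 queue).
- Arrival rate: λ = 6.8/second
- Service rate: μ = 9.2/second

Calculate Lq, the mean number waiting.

ρ = λ/μ = 6.8/9.2 = 0.7391
For M/M/1: Lq = λ²/(μ(μ-λ))
Lq = 46.24/(9.2 × 2.40)
Lq = 2.0942 requests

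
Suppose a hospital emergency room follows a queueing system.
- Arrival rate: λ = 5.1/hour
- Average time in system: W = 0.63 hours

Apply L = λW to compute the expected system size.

Little's Law: L = λW
L = 5.1 × 0.63 = 3.2130 patients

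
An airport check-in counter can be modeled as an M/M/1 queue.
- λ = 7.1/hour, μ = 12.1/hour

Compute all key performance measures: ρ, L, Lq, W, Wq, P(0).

Step 1: ρ = λ/μ = 7.1/12.1 = 0.5868
Step 2: L = λ/(μ-λ) = 7.1/5.00 = 1.4200
Step 3: Lq = λ²/(μ(μ-λ)) = 50.41/(12.1×5.00) = 0.8332
Step 4: W = 1/(μ-λ) = 1/5.00 = 0.2000
Step 5: Wq = λ/(μ(μ-λ)) = 7.1/(12.1×5.00) = 0.1174
Step 6: P(0) = 1-ρ = 0.4132
Verify: L = λW = 7.1×0.2000 = 1.4200 ✔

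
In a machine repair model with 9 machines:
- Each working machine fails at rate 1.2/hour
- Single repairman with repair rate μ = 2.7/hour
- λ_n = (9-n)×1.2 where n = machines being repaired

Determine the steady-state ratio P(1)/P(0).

P(1)/P(0) = ∏_{i=0}^{1-1} λ_i/μ_{i+1}
= (9-0)×1.2/2.7
= 4.0000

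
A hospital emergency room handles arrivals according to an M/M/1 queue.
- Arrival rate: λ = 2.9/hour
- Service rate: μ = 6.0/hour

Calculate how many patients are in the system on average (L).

ρ = λ/μ = 2.9/6.0 = 0.4833
For M/M/1: L = λ/(μ-λ)
L = 2.9/(6.0-2.9) = 2.9/3.10
L = 0.9355 patients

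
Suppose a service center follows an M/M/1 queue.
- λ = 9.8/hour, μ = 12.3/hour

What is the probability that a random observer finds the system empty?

ρ = λ/μ = 9.8/12.3 = 0.7967
P(0) = 1 - ρ = 1 - 0.7967 = 0.2033
The server is idle 20.33% of the time.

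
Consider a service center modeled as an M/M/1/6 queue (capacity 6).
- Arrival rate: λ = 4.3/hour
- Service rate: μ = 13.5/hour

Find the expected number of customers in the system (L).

ρ = λ/μ = 4.3/13.5 = 0.31852
P₀ = (1-ρ)/(1-ρ^(K+1)) = (1-0.31852)/(1-0.31852^7) = 0.6815/0.9997 = 0.6817
P_K = P₀×ρ^K = 0.68171 × 0.31852^6 = 0.68171 × 0.0010443 = 0.0007119
L = ρ[1 - (K+1)ρ^K + Kρ^(K+1)] / [(1-ρ)(1-ρ^(K+1))]
L = 0.31852 × (1 - 7×0.001044 + 6×0.0003326) / ((1 - 0.31852) × (1 - 0.0003326)) = 0.4651 customers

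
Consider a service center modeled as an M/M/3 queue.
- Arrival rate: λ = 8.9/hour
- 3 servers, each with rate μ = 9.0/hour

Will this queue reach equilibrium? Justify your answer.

Stability requires ρ = λ/(cμ) < 1
ρ = 8.9/(3 × 9.0) = 8.9/27.00 = 0.3296
Since 0.3296 < 1, the system is STABLE.
The servers are busy 32.96% of the time.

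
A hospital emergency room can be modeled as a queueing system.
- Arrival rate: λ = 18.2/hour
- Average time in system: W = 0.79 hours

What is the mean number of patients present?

Little's Law: L = λW
L = 18.2 × 0.79 = 14.3780 patients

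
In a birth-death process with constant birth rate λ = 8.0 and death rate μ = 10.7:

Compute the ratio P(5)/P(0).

For constant rates: P(n)/P(0) = (λ/μ)^n
P(5)/P(0) = (8.0/10.7)^5 = 0.74766^5 = 0.2336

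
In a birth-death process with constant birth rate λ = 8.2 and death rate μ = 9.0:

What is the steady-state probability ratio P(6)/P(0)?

For constant rates: P(n)/P(0) = (λ/μ)^n
P(6)/P(0) = (8.2/9.0)^6 = 0.9111^6 = 0.5720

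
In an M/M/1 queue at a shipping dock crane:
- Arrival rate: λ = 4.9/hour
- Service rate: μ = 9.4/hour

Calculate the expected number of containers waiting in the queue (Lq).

ρ = λ/μ = 4.9/9.4 = 0.5213
For M/M/1: Lq = λ²/(μ(μ-λ))
Lq = 24.01/(9.4 × 4.50)
Lq = 0.5676 containers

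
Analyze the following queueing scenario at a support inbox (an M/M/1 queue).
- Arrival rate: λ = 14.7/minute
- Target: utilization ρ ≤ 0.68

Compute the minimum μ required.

ρ = λ/μ, so μ = λ/ρ
μ ≥ 14.7/0.68 = 21.6176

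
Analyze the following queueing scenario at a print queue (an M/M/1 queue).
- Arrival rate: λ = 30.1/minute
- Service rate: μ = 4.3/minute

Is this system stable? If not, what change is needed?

Stability requires ρ = λ/(cμ) < 1
ρ = 30.1/(1 × 4.3) = 30.1/4.30 = 7.0000
Since 7.0000 ≥ 1, the system is UNSTABLE.
Queue grows without bound. Need μ > λ = 30.1.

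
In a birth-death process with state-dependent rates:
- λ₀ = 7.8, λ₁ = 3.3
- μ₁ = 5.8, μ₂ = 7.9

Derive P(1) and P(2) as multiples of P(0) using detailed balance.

Balance equations:
State 0: λ₀P₀ = μ₁P₁ → P₁ = (λ₀/μ₁)P₀ = (7.8/5.8)P₀ = 1.3448P₀
State 1: P₂ = (λ₀λ₁)/(μ₁μ₂)P₀ = (7.8×3.3)/(5.8×7.9)P₀ = 0.5618P₀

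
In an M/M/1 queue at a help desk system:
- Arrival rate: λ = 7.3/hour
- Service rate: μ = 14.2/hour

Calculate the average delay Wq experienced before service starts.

First, compute utilization: ρ = λ/μ = 7.3/14.2 = 0.5141
For M/M/1: Wq = λ/(μ(μ-λ))
Wq = 7.3/(14.2 × (14.2-7.3))
Wq = 7.3/(14.2 × 6.90)
Wq = 0.07451 hours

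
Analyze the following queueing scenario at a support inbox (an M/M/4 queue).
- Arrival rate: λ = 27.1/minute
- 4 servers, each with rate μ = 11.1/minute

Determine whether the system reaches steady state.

Stability requires ρ = λ/(cμ) < 1
ρ = 27.1/(4 × 11.1) = 27.1/44.40 = 0.6104
Since 0.6104 < 1, the system is STABLE.
The servers are busy 61.04% of the time.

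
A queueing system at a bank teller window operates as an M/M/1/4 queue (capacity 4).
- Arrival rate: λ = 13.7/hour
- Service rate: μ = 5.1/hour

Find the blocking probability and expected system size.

ρ = λ/μ = 13.7/5.1 = 2.6863
P₀ = (1-ρ)/(1-ρ^(K+1)) = (1-2.6863)/(1-2.6863^5) = -1.6863/-138.8855 = 0.01214
P_K = P₀×ρ^K = 0.012142 × 2.6863^4 = 0.012142 × 52.0737 = 0.6323
Blocking probability P_4 = 0.6323 (63.23%)
L = ρ[1 - (K+1)ρ^K + Kρ^(K+1)] / [(1-ρ)(1-ρ^(K+1))]
L = 2.6863 × (1 - 5×52.0737 + 4×139.8855) / ((1 - 2.6863) × (1 - 139.8855)) = 3.4430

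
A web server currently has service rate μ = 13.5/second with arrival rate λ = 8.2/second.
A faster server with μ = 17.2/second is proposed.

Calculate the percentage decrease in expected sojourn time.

System 1: ρ₁ = 8.2/13.5 = 0.6074, W₁ = 1/(13.5-8.2) = 0.18868
System 2: ρ₂ = 8.2/17.2 = 0.4767, W₂ = 1/(17.2-8.2) = 0.11111
Improvement: (W₁-W₂)/W₁ = (0.18868-0.11111)/0.18868 = 41.11%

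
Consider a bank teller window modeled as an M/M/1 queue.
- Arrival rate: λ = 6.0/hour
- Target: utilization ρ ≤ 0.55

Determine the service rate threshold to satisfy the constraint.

ρ = λ/μ, so μ = λ/ρ
μ ≥ 6.0/0.55 = 10.9091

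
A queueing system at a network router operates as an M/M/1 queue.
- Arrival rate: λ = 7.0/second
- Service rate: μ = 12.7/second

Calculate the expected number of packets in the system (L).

ρ = λ/μ = 7.0/12.7 = 0.5512
For M/M/1: L = λ/(μ-λ)
L = 7.0/(12.7-7.0) = 7.0/5.70
L = 1.2281 packets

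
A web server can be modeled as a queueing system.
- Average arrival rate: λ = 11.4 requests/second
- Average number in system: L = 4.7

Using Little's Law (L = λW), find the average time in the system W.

Little's Law: L = λW, so W = L/λ
W = 4.7/11.4 = 0.4123 seconds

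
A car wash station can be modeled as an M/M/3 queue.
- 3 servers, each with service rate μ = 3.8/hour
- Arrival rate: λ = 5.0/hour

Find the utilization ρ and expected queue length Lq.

Traffic intensity: ρ = λ/(cμ) = 5.0/(3×3.8) = 0.4386
Since ρ = 0.4386 < 1, system is stable.
Offered load a = λ/μ = cρ = 5.0/3.8 = 1.3158
P₀ = [ Σₙ₌₀^2 aⁿ/n! + a^3/(3!(1-ρ)) ]⁻¹
Σ = a^0/0! + a^1/1! + a^2/2! = 1.0000 + 1.3158 + 0.86565 = 3.1814
a^3/(3!(1-ρ)) = 2.2780/(6 × 0.5614) = 0.6763
P₀ = 1/(3.1814 + 0.6763) = 0.2592
Lq = P₀·a^3·ρ / (3!(1-ρ)²) = 0.25922 × 2.2780 × 0.43860 / (6 × 0.31517) = 0.1370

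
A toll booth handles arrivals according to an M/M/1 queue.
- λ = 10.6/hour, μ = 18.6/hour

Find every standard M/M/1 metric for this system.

Step 1: ρ = λ/μ = 10.6/18.6 = 0.5699
Step 2: L = λ/(μ-λ) = 10.6/8.00 = 1.3250
Step 3: Lq = λ²/(μ(μ-λ)) = 112.36/(18.6×8.00) = 0.7551
Step 4: W = 1/(μ-λ) = 1/8.00 = 0.1250
Step 5: Wq = λ/(μ(μ-λ)) = 10.6/(18.6×8.00) = 0.07124
Step 6: P(0) = 1-ρ = 0.4301
Verify: L = λW = 10.6×0.1250 = 1.3250 ✔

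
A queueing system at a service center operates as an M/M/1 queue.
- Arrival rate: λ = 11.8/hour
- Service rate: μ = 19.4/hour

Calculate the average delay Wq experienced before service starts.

First, compute utilization: ρ = λ/μ = 11.8/19.4 = 0.6082
For M/M/1: Wq = λ/(μ(μ-λ))
Wq = 11.8/(19.4 × (19.4-11.8))
Wq = 11.8/(19.4 × 7.60)
Wq = 0.08003 hours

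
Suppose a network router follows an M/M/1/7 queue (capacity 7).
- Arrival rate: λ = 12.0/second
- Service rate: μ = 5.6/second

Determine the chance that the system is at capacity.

ρ = λ/μ = 12.0/5.6 = 2.14286
P₀ = (1-ρ)/(1-ρ^(K+1)) = (1-2.14286)/(1-2.14286^8) = -1.14286/-443.5805 = 0.002576
P_K = P₀×ρ^K = 0.0025764 × 2.14286^7 = 0.0025764 × 207.4706 = 0.5345
Blocking probability = 53.45%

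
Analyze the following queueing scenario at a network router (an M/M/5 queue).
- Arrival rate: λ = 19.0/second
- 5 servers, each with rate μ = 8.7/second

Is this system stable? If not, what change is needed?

Stability requires ρ = λ/(cμ) < 1
ρ = 19.0/(5 × 8.7) = 19.0/43.50 = 0.4368
Since 0.4368 < 1, the system is STABLE.
The servers are busy 43.68% of the time.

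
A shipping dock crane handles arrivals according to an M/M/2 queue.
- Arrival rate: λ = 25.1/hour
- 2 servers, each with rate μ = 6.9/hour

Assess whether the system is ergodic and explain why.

Stability requires ρ = λ/(cμ) < 1
ρ = 25.1/(2 × 6.9) = 25.1/13.80 = 1.8188
Since 1.8188 ≥ 1, the system is UNSTABLE.
Need c > λ/μ = 25.1/6.9 = 3.64.
Minimum servers needed: c = 4.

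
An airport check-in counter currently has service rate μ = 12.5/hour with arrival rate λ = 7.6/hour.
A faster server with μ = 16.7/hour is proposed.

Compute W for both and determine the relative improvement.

System 1: ρ₁ = 7.6/12.5 = 0.6080, W₁ = 1/(12.5-7.6) = 0.2041
System 2: ρ₂ = 7.6/16.7 = 0.4551, W₂ = 1/(16.7-7.6) = 0.1099
Improvement: (W₁-W₂)/W₁ = (0.2041-0.1099)/0.2041 = 46.15%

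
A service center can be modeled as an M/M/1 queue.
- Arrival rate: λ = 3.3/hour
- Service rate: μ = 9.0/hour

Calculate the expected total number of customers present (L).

ρ = λ/μ = 3.3/9.0 = 0.3667
For M/M/1: L = λ/(μ-λ)
L = 3.3/(9.0-3.3) = 3.3/5.70
L = 0.5789 customers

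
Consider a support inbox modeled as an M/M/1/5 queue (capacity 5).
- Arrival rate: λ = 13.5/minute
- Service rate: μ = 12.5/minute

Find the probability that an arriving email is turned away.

ρ = λ/μ = 13.5/12.5 = 1.0800
P₀ = (1-ρ)/(1-ρ^(K+1)) = (1-1.0800)/(1-1.0800^6) = -0.08000/-0.5869 = 0.1363
P_K = P₀×ρ^K = 0.1363 × 1.0800^5 = 0.1363 × 1.4693 = 0.2003
Blocking probability = 20.03%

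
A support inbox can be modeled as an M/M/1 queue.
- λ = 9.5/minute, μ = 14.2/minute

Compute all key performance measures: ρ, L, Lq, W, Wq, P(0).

Step 1: ρ = λ/μ = 9.5/14.2 = 0.6690
Step 2: L = λ/(μ-λ) = 9.5/4.70 = 2.0213
Step 3: Lq = λ²/(μ(μ-λ)) = 90.25/(14.2×4.70) = 1.3523
Step 4: W = 1/(μ-λ) = 1/4.70 = 0.21277
Step 5: Wq = λ/(μ(μ-λ)) = 9.5/(14.2×4.70) = 0.1423
Step 6: P(0) = 1-ρ = 0.3310
Verify: L = λW = 9.5×0.21277 = 2.0213 ✔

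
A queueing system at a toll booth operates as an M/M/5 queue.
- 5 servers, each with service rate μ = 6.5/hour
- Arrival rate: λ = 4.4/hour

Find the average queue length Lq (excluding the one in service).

Traffic intensity: ρ = λ/(cμ) = 4.4/(5×6.5) = 0.1354
Since ρ = 0.1354 < 1, system is stable.
Offered load a = λ/μ = cρ = 4.4/6.5 = 0.6769
P₀ = [ Σₙ₌₀^4 aⁿ/n! + a^5/(5!(1-ρ)) ]⁻¹
Σ = a^0/0! + a^1/1! + a^2/2! + a^3/3! + a^4/4! = 1.0000 + 0.67692 + 0.22911 + 0.051697 + 0.0087488 = 1.9665
a^5/(5!(1-ρ)) = 0.1421/(120 × 0.8646) = 0.001370
P₀ = 1/(1.9665 + 0.001370) = 0.5082
Lq = P₀·a^5·ρ / (5!(1-ρ)²) = 0.5082 × 0.1421 × 0.1354 / (120 × 0.7476) = 0.0001090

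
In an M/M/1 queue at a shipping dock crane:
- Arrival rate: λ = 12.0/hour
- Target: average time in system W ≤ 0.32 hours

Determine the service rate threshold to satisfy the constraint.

For M/M/1: W = 1/(μ-λ)
Need W ≤ 0.32, so 1/(μ-λ) ≤ 0.32
μ - λ ≥ 1/0.32 = 3.1250
μ ≥ 12.0 + 3.1250 = 15.1250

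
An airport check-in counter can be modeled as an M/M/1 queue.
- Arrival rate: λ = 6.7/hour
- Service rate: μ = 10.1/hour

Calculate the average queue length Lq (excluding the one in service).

ρ = λ/μ = 6.7/10.1 = 0.6634
For M/M/1: Lq = λ²/(μ(μ-λ))
Lq = 44.89/(10.1 × 3.40)
Lq = 1.3072 passengers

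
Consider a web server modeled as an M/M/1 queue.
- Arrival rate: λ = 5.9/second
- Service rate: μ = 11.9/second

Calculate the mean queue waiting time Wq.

First, compute utilization: ρ = λ/μ = 5.9/11.9 = 0.4958
For M/M/1: Wq = λ/(μ(μ-λ))
Wq = 5.9/(11.9 × (11.9-5.9))
Wq = 5.9/(11.9 × 6.00)
Wq = 0.08263 seconds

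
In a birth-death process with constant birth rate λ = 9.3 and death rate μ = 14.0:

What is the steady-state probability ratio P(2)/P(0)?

For constant rates: P(n)/P(0) = (λ/μ)^n
P(2)/P(0) = (9.3/14.0)^2 = 0.6643^2 = 0.4413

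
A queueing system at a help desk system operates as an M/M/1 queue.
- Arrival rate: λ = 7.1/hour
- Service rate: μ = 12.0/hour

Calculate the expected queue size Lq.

ρ = λ/μ = 7.1/12.0 = 0.5917
For M/M/1: Lq = λ²/(μ(μ-λ))
Lq = 50.41/(12.0 × 4.90)
Lq = 0.8573 tickets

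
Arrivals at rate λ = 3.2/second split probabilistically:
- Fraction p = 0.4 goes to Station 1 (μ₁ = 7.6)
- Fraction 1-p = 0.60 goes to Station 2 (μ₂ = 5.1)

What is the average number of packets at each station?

Effective rates: λ₁ = 3.2×0.4 = 1.28, λ₂ = 3.2×0.60 = 1.92
Station 1: ρ₁ = 1.28/7.6 = 0.1684, L₁ = ρ₁/(1-ρ₁) = 0.1684/(1-0.1684) = 0.2025
Station 2: ρ₂ = 1.92/5.1 = 0.3765, L₂ = ρ₂/(1-ρ₂) = 0.3765/(1-0.3765) = 0.6038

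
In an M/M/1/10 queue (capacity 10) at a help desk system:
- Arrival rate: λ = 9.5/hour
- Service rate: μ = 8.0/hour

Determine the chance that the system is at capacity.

ρ = λ/μ = 9.5/8.0 = 1.1875
P₀ = (1-ρ)/(1-ρ^(K+1)) = (1-1.1875)/(1-1.1875^11) = -0.1875/-5.6217 = 0.03335
P_K = P₀×ρ^K = 0.03335 × 1.1875^10 = 0.03335 × 5.5762 = 0.1860
Blocking probability = 18.60%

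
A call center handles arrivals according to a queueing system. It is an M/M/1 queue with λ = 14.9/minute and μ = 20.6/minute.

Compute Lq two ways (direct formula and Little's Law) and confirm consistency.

Method 1 (direct): Lq = λ²/(μ(μ-λ)) = 222.01/(20.6 × 5.70) = 1.8907

Method 2 (Little's Law):
W = 1/(μ-λ) = 1/5.70 = 0.1754386
Wq = W - 1/μ = 0.1754386 - 0.04854369 = 0.12689
Lq = λWq = 14.9 × 0.12689 = 1.8907 ✔ (matches Method 1)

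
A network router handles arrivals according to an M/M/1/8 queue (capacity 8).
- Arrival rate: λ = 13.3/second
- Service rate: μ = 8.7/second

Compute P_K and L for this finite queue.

ρ = λ/μ = 13.3/8.7 = 1.52874
P₀ = (1-ρ)/(1-ρ^(K+1)) = (1-1.52874)/(1-1.52874^9) = -0.5287/-44.6040 = 0.01185
P_K = P₀×ρ^K = 0.011854 × 1.52874^8 = 0.011854 × 29.8311 = 0.3536
Blocking probability P_8 = 0.3536 (35.36%)
L = ρ[1 - (K+1)ρ^K + Kρ^(K+1)] / [(1-ρ)(1-ρ^(K+1))]
L = 1.52874 × (1 - 9×29.8311 + 8×45.6040) / ((1 - 1.52874) × (1 - 45.6040)) = 6.3105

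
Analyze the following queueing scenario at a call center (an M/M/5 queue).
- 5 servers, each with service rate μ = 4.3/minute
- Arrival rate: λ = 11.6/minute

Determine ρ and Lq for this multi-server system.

Traffic intensity: ρ = λ/(cμ) = 11.6/(5×4.3) = 0.5395
Since ρ = 0.5395 < 1, system is stable.
Offered load a = λ/μ = cρ = 11.6/4.3 = 2.6977
P₀ = [ Σₙ₌₀^4 aⁿ/n! + a^5/(5!(1-ρ)) ]⁻¹
Σ = a^0/0! + a^1/1! + a^2/2! + a^3/3! + a^4/4! = 1.0000 + 2.6977 + 3.6387 + 3.2720 + 2.2067 = 12.8151
a^5/(5!(1-ρ)) = 142.8722/(120 × 0.46047) = 2.5856
P₀ = 1/(12.8151 + 2.5856) = 0.06493
Lq = P₀·a^5·ρ / (5!(1-ρ)²) = 0.06493 × 142.8722 × 0.5395 / (120 × 0.2120) = 0.1967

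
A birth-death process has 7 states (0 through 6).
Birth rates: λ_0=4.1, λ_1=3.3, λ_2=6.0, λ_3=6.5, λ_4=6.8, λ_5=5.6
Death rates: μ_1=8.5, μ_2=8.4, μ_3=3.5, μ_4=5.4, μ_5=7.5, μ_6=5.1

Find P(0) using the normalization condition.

Ratios P(n)/P(0) = (λ₀···λₙ₋₁)/(μ₁···μₙ):
P(1)/P(0) = (4.1)/(8.5) = 0.4824
P(2)/P(0) = (4.1×3.3)/(8.5×8.4) = 0.1895
P(3)/P(0) = (4.1×3.3×6.0)/(8.5×8.4×3.5) = 0.3248
P(4)/P(0) = (4.1×3.3×6.0×6.5)/(8.5×8.4×3.5×5.4) = 0.3910
P(5)/P(0) = (4.1×3.3×6.0×6.5×6.8)/(8.5×8.4×3.5×5.4×7.5) = 0.3545
P(6)/P(0) = (4.1×3.3×6.0×6.5×6.8×5.6)/(8.5×8.4×3.5×5.4×7.5×5.1) = 0.3893

Normalization: ∑ P(n) = 1
P(0) × (1.0000 + 0.4824 + 0.1895 + 0.3248 + 0.3910 + 0.3545 + 0.3893) = 1
P(0) × 3.1315 = 1
P(0) = 1/3.1315 = 0.3193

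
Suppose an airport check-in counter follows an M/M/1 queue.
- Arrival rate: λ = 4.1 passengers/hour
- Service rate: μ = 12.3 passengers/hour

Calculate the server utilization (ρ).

Server utilization: ρ = λ/μ
ρ = 4.1/12.3 = 0.3333
The server is busy 33.33% of the time.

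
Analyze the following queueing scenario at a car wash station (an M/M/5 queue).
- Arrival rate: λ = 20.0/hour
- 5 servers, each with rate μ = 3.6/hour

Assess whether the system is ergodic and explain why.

Stability requires ρ = λ/(cμ) < 1
ρ = 20.0/(5 × 3.6) = 20.0/18.00 = 1.1111
Since 1.1111 ≥ 1, the system is UNSTABLE.
Need c > λ/μ = 20.0/3.6 = 5.56.
Minimum servers needed: c = 6.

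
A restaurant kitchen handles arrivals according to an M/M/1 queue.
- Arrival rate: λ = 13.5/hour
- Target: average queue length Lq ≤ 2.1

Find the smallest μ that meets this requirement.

For M/M/1: Lq = λ²/(μ(μ-λ))
Need Lq ≤ 2.1, i.e. μ(μ-λ) ≥ λ²/2.1
μ² - 13.5μ - 182.25/2.1 ≥ 0  →  μ² - 13.5μ - 86.785714 ≥ 0
Quadratic formula (positive root): μ = [λ + √(λ² + 4×86.785714)]/2
Discriminant: 182.25 + 4×86.785714 = 529.3929, √529.3929 = 23.00854
μ ≥ (13.5 + 23.00854)/2 = 18.2543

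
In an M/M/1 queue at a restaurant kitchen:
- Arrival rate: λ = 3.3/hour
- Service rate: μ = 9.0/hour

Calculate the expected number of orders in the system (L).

ρ = λ/μ = 3.3/9.0 = 0.3667
For M/M/1: L = λ/(μ-λ)
L = 3.3/(9.0-3.3) = 3.3/5.70
L = 0.5789 orders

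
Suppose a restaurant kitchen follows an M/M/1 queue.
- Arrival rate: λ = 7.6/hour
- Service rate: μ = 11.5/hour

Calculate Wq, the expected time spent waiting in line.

First, compute utilization: ρ = λ/μ = 7.6/11.5 = 0.6609
For M/M/1: Wq = λ/(μ(μ-λ))
Wq = 7.6/(11.5 × (11.5-7.6))
Wq = 7.6/(11.5 × 3.90)
Wq = 0.1695 hours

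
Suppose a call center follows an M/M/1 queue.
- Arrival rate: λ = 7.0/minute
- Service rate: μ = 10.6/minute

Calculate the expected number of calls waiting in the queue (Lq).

ρ = λ/μ = 7.0/10.6 = 0.6604
For M/M/1: Lq = λ²/(μ(μ-λ))
Lq = 49.00/(10.6 × 3.60)
Lq = 1.2841 calls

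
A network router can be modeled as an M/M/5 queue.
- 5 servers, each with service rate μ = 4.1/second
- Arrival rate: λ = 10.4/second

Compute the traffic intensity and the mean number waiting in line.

Traffic intensity: ρ = λ/(cμ) = 10.4/(5×4.1) = 0.5073
Since ρ = 0.5073 < 1, system is stable.
Offered load a = λ/μ = cρ = 10.4/4.1 = 2.5366
P₀ = [ Σₙ₌₀^4 aⁿ/n! + a^5/(5!(1-ρ)) ]⁻¹
Σ = a^0/0! + a^1/1! + a^2/2! + a^3/3! + a^4/4! = 1.0000 + 2.5366 + 3.2171 + 2.7202 + 1.7250 = 11.1989
a^5/(5!(1-ρ)) = 105.0141/(120 × 0.4927) = 1.7762
P₀ = 1/(11.1989 + 1.7762) = 0.07707
Lq = P₀·a^5·ρ / (5!(1-ρ)²) = 0.07707 × 105.0141 × 0.5073 / (120 × 0.2427) = 0.1410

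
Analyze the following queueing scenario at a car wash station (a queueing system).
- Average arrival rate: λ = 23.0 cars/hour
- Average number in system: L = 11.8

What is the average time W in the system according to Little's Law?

Little's Law: L = λW, so W = L/λ
W = 11.8/23.0 = 0.5130 hours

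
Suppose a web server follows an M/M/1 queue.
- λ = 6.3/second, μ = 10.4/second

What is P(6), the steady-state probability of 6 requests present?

ρ = λ/μ = 6.3/10.4 = 0.6058
P(n) = (1-ρ)ρⁿ
P(6) = (1-0.6058) × 0.6058^6
P(6) = 0.39420 × 0.049428
P(6) = 0.01948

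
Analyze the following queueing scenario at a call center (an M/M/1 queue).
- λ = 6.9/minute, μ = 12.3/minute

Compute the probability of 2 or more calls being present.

ρ = λ/μ = 6.9/12.3 = 0.5610
P(N ≥ n) = ρⁿ
P(N ≥ 2) = 0.5610^2
P(N ≥ 2) = 0.3147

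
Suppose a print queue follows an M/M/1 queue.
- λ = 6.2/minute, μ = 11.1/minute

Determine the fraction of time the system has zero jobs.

ρ = λ/μ = 6.2/11.1 = 0.5586
P(0) = 1 - ρ = 1 - 0.5586 = 0.4414
The server is idle 44.14% of the time.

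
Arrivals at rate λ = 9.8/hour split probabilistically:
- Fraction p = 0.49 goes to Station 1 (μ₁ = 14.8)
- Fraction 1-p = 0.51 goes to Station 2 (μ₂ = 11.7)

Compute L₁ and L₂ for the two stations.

Effective rates: λ₁ = 9.8×0.49 = 4.802, λ₂ = 9.8×0.51 = 4.998
Station 1: ρ₁ = 4.802/14.8 = 0.32446, L₁ = ρ₁/(1-ρ₁) = 0.32446/(1-0.32446) = 0.4803
Station 2: ρ₂ = 4.998/11.7 = 0.42718, L₂ = ρ₂/(1-ρ₂) = 0.42718/(1-0.42718) = 0.7457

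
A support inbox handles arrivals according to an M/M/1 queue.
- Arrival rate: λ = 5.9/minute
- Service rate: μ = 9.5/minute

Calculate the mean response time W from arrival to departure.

First, compute utilization: ρ = λ/μ = 5.9/9.5 = 0.6211
For M/M/1: W = 1/(μ-λ)
W = 1/(9.5-5.9) = 1/3.60
W = 0.2778 minutes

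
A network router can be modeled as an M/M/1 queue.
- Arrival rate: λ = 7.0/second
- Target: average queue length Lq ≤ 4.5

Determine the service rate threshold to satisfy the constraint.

For M/M/1: Lq = λ²/(μ(μ-λ))
Need Lq ≤ 4.5, i.e. μ(μ-λ) ≥ λ²/4.5
μ² - 7.0μ - 49.00/4.5 ≥ 0  →  μ² - 7.0μ - 10.8889 ≥ 0
Quadratic formula (positive root): μ = [λ + √(λ² + 4×10.8889)]/2
Discriminant: 49.00 + 4×10.8889 = 92.5556, √92.5556 = 9.6206
μ ≥ (7.0 + 9.6206)/2 = 8.3103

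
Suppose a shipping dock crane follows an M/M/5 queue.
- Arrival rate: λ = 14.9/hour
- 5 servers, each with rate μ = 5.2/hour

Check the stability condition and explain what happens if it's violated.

Stability requires ρ = λ/(cμ) < 1
ρ = 14.9/(5 × 5.2) = 14.9/26.00 = 0.5731
Since 0.5731 < 1, the system is STABLE.
The servers are busy 57.31% of the time.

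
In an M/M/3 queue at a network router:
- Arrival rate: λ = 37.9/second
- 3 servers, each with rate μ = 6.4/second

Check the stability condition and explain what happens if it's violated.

Stability requires ρ = λ/(cμ) < 1
ρ = 37.9/(3 × 6.4) = 37.9/19.20 = 1.9740
Since 1.9740 ≥ 1, the system is UNSTABLE.
Need c > λ/μ = 37.9/6.4 = 5.92.
Minimum servers needed: c = 6.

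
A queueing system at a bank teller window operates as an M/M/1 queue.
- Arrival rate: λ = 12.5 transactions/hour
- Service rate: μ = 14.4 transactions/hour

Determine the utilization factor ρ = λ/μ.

Server utilization: ρ = λ/μ
ρ = 12.5/14.4 = 0.8681
The server is busy 86.81% of the time.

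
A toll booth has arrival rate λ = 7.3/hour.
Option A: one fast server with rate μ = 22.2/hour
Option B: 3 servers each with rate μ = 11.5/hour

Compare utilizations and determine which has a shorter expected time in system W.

Option A: single server μ = 22.2 (M/M/1)
  ρ_A = 7.3/22.2 = 0.3288
  W_A = 1/(μ-λ) = 1/(22.2-7.3) = 1/14.90 = 0.06711

Option B: 3 servers μ = 11.5 (M/M/3)
  ρ_B = λ/(cμ) = 7.3/(3×11.5) = 0.2116
  Offered load a = λ/μ = cρ = 7.3/11.5 = 0.6348
  P₀ = [ Σₙ₌₀^2 aⁿ/n! + a^3/(3!(1-ρ)) ]⁻¹
  Σ = a^0/0! + a^1/1! + a^2/2! = 1.0000 + 0.6348 + 0.2015 = 1.8363
  a^3/(3!(1-ρ)) = 0.25578/(6 × 0.78841) = 0.05407
  P₀ = 1/(1.8363 + 0.05407) = 0.5290
  Lq = P₀·a^3·ρ / (3!(1-ρ)²) = 0.5290 × 0.2558 × 0.2116 / (6 × 0.6216) = 0.007677
  Wq_B = Lq/λ = 0.007677/7.3 = 0.001052
  W_B = Wq_B + 1/μ = 0.001052 + 0.08696 = 0.08801

Since W_A = 0.06711 < W_B = 0.08801, Option A (single fast server) has the shorter time in system.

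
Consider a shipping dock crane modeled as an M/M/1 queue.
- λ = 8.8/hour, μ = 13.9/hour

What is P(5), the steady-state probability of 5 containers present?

ρ = λ/μ = 8.8/13.9 = 0.6331
P(n) = (1-ρ)ρⁿ
P(5) = (1-0.6331) × 0.6331^5
P(5) = 0.36690 × 0.10171
P(5) = 0.03732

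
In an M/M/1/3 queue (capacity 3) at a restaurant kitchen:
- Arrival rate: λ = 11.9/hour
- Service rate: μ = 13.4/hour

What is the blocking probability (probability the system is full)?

ρ = λ/μ = 11.9/13.4 = 0.88806
P₀ = (1-ρ)/(1-ρ^(K+1)) = (1-0.88806)/(1-0.88806^4) = 0.11194/0.37803 = 0.2961
P_K = P₀×ρ^K = 0.2961 × 0.88806^3 = 0.2961 × 0.7004 = 0.2074
Blocking probability = 20.74%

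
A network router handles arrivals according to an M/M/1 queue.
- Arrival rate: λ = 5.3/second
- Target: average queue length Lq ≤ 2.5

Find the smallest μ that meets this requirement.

For M/M/1: Lq = λ²/(μ(μ-λ))
Need Lq ≤ 2.5, i.e. μ(μ-λ) ≥ λ²/2.5
μ² - 5.3μ - 28.09/2.5 ≥ 0  →  μ² - 5.3μ - 11.2360 ≥ 0
Quadratic formula (positive root): μ = [λ + √(λ² + 4×11.2360)]/2
Discriminant: 28.09 + 4×11.2360 = 73.0340, √73.0340 = 8.5460
μ ≥ (5.3 + 8.5460)/2 = 6.9230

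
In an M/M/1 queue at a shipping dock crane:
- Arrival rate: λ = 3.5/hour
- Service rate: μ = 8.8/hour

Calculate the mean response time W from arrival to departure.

First, compute utilization: ρ = λ/μ = 3.5/8.8 = 0.3977
For M/M/1: W = 1/(μ-λ)
W = 1/(8.8-3.5) = 1/5.30
W = 0.1887 hours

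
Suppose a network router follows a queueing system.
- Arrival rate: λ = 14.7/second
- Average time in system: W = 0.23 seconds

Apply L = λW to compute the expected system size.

Little's Law: L = λW
L = 14.7 × 0.23 = 3.3810 packets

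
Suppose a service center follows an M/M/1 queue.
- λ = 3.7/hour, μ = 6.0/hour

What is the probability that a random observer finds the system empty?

ρ = λ/μ = 3.7/6.0 = 0.6167
P(0) = 1 - ρ = 1 - 0.6167 = 0.3833
The server is idle 38.33% of the time.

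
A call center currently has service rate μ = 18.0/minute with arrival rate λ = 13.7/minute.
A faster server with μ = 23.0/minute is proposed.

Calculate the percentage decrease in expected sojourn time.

System 1: ρ₁ = 13.7/18.0 = 0.7611, W₁ = 1/(18.0-13.7) = 0.23256
System 2: ρ₂ = 13.7/23.0 = 0.5957, W₂ = 1/(23.0-13.7) = 0.10753
Improvement: (W₁-W₂)/W₁ = (0.23256-0.10753)/0.23256 = 53.76%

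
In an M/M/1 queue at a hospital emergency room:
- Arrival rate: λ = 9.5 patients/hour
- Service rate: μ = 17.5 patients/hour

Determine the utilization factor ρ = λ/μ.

Server utilization: ρ = λ/μ
ρ = 9.5/17.5 = 0.5429
The server is busy 54.29% of the time.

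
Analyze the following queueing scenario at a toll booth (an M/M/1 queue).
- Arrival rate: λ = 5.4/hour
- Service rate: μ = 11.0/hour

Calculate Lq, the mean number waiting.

ρ = λ/μ = 5.4/11.0 = 0.4909
For M/M/1: Lq = λ²/(μ(μ-λ))
Lq = 29.16/(11.0 × 5.60)
Lq = 0.4734 vehicles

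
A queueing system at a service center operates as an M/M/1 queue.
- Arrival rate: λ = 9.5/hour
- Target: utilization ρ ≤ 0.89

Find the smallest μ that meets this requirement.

ρ = λ/μ, so μ = λ/ρ
μ ≥ 9.5/0.89 = 10.6742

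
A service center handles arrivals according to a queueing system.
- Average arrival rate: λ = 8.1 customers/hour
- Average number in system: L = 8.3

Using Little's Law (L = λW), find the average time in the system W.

Little's Law: L = λW, so W = L/λ
W = 8.3/8.1 = 1.0247 hours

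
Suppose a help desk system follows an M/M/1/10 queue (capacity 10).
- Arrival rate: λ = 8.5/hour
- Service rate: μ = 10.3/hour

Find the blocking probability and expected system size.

ρ = λ/μ = 8.5/10.3 = 0.82524
P₀ = (1-ρ)/(1-ρ^(K+1)) = (1-0.82524)/(1-0.82524^11) = 0.1748/0.8791 = 0.1988
P_K = P₀×ρ^K = 0.1988 × 0.82524^10 = 0.1988 × 0.1465 = 0.02912
Blocking probability P_10 = 0.02912 (2.91%)
L = ρ[1 - (K+1)ρ^K + Kρ^(K+1)] / [(1-ρ)(1-ρ^(K+1))]
L = 0.82524 × (1 - 11×0.1465 + 10×0.1209) / ((1 - 0.82524) × (1 - 0.1209)) = 3.2095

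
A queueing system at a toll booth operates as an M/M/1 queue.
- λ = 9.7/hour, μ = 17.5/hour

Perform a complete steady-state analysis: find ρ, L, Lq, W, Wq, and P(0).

Step 1: ρ = λ/μ = 9.7/17.5 = 0.5543
Step 2: L = λ/(μ-λ) = 9.7/7.80 = 1.2436
Step 3: Lq = λ²/(μ(μ-λ)) = 94.09/(17.5×7.80) = 0.6893
Step 4: W = 1/(μ-λ) = 1/7.80 = 0.12821
Step 5: Wq = λ/(μ(μ-λ)) = 9.7/(17.5×7.80) = 0.07106
Step 6: P(0) = 1-ρ = 0.4457
Verify: L = λW = 9.7×0.12821 = 1.2436 ✔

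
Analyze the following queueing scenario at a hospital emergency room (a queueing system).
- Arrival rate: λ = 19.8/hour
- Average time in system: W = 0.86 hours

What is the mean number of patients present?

Little's Law: L = λW
L = 19.8 × 0.86 = 17.0280 patients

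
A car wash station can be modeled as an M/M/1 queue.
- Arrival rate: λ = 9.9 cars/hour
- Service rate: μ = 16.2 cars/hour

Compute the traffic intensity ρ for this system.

Server utilization: ρ = λ/μ
ρ = 9.9/16.2 = 0.6111
The server is busy 61.11% of the time.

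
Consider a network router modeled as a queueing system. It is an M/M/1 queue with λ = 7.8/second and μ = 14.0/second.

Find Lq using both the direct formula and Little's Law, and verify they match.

Method 1 (direct): Lq = λ²/(μ(μ-λ)) = 60.84/(14.0 × 6.20) = 0.7009

Method 2 (Little's Law):
W = 1/(μ-λ) = 1/6.20 = 0.16129
Wq = W - 1/μ = 0.16129 - 0.071429 = 0.08986
Lq = λWq = 7.8 × 0.08986 = 0.7009 ✔ (matches Method 1)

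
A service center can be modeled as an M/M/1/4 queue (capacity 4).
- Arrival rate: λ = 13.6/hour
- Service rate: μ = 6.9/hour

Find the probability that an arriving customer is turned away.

ρ = λ/μ = 13.6/6.9 = 1.9710
P₀ = (1-ρ)/(1-ρ^(K+1)) = (1-1.9710)/(1-1.9710^5) = -0.9710/-28.7463 = 0.03378
P_K = P₀×ρ^K = 0.03378 × 1.9710^4 = 0.03378 × 15.0920 = 0.5098
Blocking probability = 50.98%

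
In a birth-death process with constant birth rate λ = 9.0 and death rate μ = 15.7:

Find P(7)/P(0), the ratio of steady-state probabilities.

For constant rates: P(n)/P(0) = (λ/μ)^n
P(7)/P(0) = (9.0/15.7)^7 = 0.57325^7 = 0.02034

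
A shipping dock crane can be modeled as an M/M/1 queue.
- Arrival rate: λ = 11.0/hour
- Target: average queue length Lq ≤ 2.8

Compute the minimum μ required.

For M/M/1: Lq = λ²/(μ(μ-λ))
Need Lq ≤ 2.8, i.e. μ(μ-λ) ≥ λ²/2.8
μ² - 11.0μ - 121.00/2.8 ≥ 0  →  μ² - 11.0μ - 43.214286 ≥ 0
Quadratic formula (positive root): μ = [λ + √(λ² + 4×43.214286)]/2
Discriminant: 121.00 + 4×43.214286 = 293.8571, √293.8571 = 17.1423
μ ≥ (11.0 + 17.1423)/2 = 14.0711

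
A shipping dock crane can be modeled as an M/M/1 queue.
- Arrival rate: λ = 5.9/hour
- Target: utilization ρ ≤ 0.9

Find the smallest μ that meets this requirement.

ρ = λ/μ, so μ = λ/ρ
μ ≥ 5.9/0.9 = 6.5556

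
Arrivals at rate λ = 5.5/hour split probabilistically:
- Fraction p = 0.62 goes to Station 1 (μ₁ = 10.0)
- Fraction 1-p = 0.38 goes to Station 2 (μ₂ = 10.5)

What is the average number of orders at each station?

Effective rates: λ₁ = 5.5×0.62 = 3.41, λ₂ = 5.5×0.38 = 2.09
Station 1: ρ₁ = 3.41/10.0 = 0.3410, L₁ = ρ₁/(1-ρ₁) = 0.3410/(1-0.3410) = 0.5175
Station 2: ρ₂ = 2.09/10.5 = 0.19905, L₂ = ρ₂/(1-ρ₂) = 0.19905/(1-0.19905) = 0.2485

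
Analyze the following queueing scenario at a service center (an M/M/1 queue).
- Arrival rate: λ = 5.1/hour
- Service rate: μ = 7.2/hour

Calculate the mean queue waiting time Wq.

First, compute utilization: ρ = λ/μ = 5.1/7.2 = 0.7083
For M/M/1: Wq = λ/(μ(μ-λ))
Wq = 5.1/(7.2 × (7.2-5.1))
Wq = 5.1/(7.2 × 2.10)
Wq = 0.3373 hours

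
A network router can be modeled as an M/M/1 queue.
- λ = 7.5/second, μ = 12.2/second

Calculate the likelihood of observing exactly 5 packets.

ρ = λ/μ = 7.5/12.2 = 0.6148
P(n) = (1-ρ)ρⁿ
P(5) = (1-0.6148) × 0.6148^5
P(5) = 0.38520 × 0.087835
P(5) = 0.03383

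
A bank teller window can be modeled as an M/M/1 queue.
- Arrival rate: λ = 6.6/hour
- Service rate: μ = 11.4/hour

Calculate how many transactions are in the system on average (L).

ρ = λ/μ = 6.6/11.4 = 0.5789
For M/M/1: L = λ/(μ-λ)
L = 6.6/(11.4-6.6) = 6.6/4.80
L = 1.3750 transactions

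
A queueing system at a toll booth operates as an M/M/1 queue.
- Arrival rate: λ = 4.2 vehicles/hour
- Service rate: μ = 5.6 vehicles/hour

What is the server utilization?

Server utilization: ρ = λ/μ
ρ = 4.2/5.6 = 0.7500
The server is busy 75.00% of the time.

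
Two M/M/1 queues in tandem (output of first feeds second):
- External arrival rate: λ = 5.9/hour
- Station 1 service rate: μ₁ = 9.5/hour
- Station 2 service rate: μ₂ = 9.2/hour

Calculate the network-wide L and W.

By Jackson's theorem, each station behaves as independent M/M/1.
Station 1: ρ₁ = 5.9/9.5 = 0.6211, L₁ = ρ₁/(1-ρ₁) = λ/(μ₁-λ) = 5.9/3.60 = 1.6389
Station 2: ρ₂ = 5.9/9.2 = 0.6413, L₂ = ρ₂/(1-ρ₂) = λ/(μ₂-λ) = 5.9/3.30 = 1.7879
Total: L = L₁ + L₂ = 1.6389 + 1.7879 = 3.4268
W = L/λ = 3.4268/5.9 = 0.5808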